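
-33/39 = -11/13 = -0.85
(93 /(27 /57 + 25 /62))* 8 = 876432 /1033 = 848.43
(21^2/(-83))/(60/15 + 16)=-441/1660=-0.27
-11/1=-11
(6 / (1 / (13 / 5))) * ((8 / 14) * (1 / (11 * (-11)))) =-312 / 4235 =-0.07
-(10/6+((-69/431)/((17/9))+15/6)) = -179449/43962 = -4.08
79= 79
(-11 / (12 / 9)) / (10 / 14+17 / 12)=-3.87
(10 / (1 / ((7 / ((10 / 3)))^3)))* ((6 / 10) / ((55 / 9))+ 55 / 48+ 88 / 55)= 263.38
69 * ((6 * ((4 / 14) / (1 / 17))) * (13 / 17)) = 1537.71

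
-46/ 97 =-0.47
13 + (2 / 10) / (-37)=2404 / 185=12.99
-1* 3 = -3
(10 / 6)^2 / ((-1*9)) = -25 / 81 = -0.31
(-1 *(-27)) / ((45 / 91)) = 273 / 5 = 54.60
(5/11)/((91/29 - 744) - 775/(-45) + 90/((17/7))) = -0.00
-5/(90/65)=-65/18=-3.61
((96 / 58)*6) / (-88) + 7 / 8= 1945 / 2552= 0.76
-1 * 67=-67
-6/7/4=-3/14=-0.21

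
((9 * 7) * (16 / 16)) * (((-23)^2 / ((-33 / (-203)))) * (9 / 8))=20296143 / 88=230637.99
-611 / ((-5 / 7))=4277 / 5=855.40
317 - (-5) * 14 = 387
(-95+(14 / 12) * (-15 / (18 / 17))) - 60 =-171.53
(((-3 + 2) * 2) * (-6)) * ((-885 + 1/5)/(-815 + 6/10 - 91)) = 17696/1509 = 11.73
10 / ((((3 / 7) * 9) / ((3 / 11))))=70 / 99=0.71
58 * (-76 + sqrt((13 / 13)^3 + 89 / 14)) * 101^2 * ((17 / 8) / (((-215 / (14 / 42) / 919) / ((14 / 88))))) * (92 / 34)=831640697209 / 14190 - 6252937573 * sqrt(1442) / 113520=56515843.53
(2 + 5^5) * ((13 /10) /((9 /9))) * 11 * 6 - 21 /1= 1341378 /5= 268275.60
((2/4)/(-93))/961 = -1/178746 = -0.00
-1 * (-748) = 748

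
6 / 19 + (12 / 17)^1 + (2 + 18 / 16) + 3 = 18467 / 2584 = 7.15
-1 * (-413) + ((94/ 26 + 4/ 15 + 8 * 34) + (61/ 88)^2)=1040992603/ 1510080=689.36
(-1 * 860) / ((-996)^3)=0.00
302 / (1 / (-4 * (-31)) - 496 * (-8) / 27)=1011096 / 492059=2.05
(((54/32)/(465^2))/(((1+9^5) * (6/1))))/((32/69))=69/1452724480000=0.00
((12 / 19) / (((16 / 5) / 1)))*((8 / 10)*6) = 18 / 19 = 0.95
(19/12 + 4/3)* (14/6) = 245/36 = 6.81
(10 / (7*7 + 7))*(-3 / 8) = -15 / 224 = -0.07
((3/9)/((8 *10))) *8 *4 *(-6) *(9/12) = -0.60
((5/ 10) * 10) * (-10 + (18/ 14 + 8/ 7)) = -265/ 7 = -37.86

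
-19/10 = -1.90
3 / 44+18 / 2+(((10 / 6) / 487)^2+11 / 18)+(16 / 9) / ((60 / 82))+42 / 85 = 60366918839 / 4789865124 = 12.60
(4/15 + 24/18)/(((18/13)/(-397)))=-20644/45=-458.76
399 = 399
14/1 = 14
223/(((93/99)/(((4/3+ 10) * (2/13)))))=166804/403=413.91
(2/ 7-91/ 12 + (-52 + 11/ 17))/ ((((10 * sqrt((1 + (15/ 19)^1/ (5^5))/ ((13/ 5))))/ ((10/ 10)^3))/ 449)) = -37605097 * sqrt(14669330)/ 33923568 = -4245.71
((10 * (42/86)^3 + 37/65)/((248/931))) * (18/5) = 75087646011/3204132100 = 23.43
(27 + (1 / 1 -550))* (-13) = 6786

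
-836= -836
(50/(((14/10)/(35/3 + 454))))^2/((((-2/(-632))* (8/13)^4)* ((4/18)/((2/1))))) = 68803944801109375/12544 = 5485008354680.28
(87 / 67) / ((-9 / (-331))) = 9599 / 201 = 47.76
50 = 50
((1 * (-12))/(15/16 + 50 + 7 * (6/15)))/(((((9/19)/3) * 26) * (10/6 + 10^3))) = -608/11196029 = -0.00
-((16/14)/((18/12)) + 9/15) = -143/105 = -1.36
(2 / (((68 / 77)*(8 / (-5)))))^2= 148225 / 73984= 2.00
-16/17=-0.94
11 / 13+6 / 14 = 116 / 91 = 1.27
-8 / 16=-0.50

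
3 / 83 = 0.04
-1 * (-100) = 100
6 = 6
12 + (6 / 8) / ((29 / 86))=14.22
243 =243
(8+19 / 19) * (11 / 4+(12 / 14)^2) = 6147 / 196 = 31.36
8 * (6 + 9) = 120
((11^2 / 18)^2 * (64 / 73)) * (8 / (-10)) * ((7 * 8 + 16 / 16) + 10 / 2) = -58095488 / 29565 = -1965.01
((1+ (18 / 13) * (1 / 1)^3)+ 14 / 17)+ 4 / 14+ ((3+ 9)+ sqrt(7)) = sqrt(7)+ 23969 / 1547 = 18.14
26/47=0.55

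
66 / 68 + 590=20093 / 34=590.97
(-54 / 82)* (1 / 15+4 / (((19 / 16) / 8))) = -69291 / 3895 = -17.79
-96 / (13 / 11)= -1056 / 13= -81.23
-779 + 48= -731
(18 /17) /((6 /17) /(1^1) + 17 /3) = 54 /307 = 0.18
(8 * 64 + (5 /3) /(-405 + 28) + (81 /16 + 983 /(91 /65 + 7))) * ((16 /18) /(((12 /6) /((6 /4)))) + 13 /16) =5702749891 /6080256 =937.91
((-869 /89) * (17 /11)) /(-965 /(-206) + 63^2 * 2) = -276658 /145621177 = -0.00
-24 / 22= -12 / 11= -1.09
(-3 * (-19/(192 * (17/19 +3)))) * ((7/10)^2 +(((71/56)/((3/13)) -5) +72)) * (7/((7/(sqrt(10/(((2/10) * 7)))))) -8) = -110658413/2486400 +110658413 * sqrt(14)/27847680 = -29.64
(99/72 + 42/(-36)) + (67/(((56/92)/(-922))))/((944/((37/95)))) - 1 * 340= -718777361/1883280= -381.66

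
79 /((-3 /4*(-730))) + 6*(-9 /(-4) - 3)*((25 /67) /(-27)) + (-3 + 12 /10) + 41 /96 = -2738417 /2347680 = -1.17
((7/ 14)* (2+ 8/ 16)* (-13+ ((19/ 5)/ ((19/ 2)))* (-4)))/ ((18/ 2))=-73/ 36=-2.03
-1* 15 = -15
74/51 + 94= 4868/51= 95.45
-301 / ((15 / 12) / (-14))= 16856 / 5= 3371.20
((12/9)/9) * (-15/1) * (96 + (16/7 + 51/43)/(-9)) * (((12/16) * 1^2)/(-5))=259019/8127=31.87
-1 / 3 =-0.33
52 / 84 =13 / 21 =0.62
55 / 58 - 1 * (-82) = 4811 / 58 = 82.95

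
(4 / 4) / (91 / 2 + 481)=2 / 1053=0.00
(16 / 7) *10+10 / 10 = 167 / 7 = 23.86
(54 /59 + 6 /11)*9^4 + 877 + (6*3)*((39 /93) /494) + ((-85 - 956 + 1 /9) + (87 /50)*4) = 810786766276 /86008725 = 9426.80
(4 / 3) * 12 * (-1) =-16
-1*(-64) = 64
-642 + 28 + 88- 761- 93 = -1380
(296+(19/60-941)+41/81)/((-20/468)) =13566371/900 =15073.75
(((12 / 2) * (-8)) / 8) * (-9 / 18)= 3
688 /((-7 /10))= -6880 /7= -982.86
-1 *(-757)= 757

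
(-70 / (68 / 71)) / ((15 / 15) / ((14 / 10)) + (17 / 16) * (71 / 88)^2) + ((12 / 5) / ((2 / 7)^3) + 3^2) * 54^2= 33815294148866 / 103648915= 326248.41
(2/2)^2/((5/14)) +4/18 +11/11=181/45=4.02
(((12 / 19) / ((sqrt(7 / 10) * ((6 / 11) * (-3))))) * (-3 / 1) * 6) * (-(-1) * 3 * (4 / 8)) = 198 * sqrt(70) / 133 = 12.46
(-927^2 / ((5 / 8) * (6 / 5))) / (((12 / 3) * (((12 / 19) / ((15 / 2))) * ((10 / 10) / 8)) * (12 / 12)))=-27212085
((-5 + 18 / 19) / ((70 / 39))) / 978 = -143 / 61940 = -0.00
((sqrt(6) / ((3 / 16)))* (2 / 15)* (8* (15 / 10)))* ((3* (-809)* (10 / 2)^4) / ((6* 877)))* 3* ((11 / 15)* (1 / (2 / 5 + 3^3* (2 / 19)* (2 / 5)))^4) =-72482911187500* sqrt(6) / 74715772071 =-2376.29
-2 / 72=-1 / 36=-0.03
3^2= 9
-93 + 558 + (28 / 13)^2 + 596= 180093 / 169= 1065.64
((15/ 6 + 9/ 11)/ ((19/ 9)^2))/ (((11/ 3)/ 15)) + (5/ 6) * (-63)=-2160210/ 43681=-49.45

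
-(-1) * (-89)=-89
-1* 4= -4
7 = 7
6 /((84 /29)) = 29 /14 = 2.07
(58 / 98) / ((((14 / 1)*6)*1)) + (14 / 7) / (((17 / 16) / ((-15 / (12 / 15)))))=-2469107 / 69972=-35.29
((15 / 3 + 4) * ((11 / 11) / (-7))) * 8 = -72 / 7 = -10.29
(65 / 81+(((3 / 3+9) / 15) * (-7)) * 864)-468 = -364435 / 81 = -4499.20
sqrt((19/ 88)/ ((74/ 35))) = sqrt(270655)/ 1628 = 0.32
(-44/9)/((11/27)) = -12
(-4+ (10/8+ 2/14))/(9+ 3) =-73/336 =-0.22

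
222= 222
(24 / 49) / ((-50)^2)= 6 / 30625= 0.00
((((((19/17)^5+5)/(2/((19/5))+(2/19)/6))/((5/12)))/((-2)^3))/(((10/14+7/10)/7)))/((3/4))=-35658730016/1452513711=-24.55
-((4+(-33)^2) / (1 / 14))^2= -234151204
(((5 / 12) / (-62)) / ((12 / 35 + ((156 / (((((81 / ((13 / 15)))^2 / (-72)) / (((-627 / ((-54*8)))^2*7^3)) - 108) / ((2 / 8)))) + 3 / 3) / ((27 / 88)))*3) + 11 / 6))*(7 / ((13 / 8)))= -167755945351050 / 48841708513210379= -0.00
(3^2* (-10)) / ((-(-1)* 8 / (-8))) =90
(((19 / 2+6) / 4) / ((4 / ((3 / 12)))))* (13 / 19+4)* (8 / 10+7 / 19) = 306249 / 231040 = 1.33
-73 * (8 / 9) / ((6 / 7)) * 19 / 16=-9709 / 108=-89.90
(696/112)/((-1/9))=-783/14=-55.93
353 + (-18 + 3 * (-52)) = 179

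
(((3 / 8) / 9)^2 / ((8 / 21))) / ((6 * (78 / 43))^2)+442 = 148698034831 / 336420864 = 442.00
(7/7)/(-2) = -1/2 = -0.50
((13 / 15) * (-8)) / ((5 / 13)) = -1352 / 75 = -18.03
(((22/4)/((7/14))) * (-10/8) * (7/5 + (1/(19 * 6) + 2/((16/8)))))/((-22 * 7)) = 1373/6384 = 0.22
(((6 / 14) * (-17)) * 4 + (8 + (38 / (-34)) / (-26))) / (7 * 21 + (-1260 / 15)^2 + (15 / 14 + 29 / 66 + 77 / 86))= -92636577 / 31634514379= -0.00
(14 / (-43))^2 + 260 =480936 / 1849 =260.11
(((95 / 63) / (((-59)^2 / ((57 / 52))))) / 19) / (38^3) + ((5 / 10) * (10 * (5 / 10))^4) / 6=52.08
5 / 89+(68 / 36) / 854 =0.06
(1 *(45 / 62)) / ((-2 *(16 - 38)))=45 / 2728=0.02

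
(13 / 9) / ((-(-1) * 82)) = 13 / 738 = 0.02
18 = 18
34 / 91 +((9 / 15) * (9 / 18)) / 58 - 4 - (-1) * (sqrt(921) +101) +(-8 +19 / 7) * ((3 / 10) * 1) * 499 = -36623653 / 52780 +sqrt(921) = -663.54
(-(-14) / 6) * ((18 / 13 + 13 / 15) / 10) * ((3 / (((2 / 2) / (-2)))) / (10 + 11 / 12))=-12292 / 42575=-0.29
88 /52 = 22 /13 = 1.69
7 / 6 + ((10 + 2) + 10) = 23.17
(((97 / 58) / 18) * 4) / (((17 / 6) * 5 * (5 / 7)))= 1358 / 36975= 0.04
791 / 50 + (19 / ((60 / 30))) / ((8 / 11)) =11553 / 400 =28.88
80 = 80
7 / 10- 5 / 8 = 3 / 40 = 0.08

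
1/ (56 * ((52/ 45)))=45/ 2912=0.02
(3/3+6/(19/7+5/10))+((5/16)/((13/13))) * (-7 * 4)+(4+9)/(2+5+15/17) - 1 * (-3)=-1.23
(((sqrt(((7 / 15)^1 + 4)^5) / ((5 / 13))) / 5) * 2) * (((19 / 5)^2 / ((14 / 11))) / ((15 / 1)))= 231735647 * sqrt(1005) / 221484375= 33.17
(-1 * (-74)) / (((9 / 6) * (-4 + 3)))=-148 / 3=-49.33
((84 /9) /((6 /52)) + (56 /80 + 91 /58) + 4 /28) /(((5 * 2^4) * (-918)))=-95119 /83859300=-0.00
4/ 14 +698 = 4888/ 7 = 698.29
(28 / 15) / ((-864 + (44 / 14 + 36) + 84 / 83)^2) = 2362927 / 859161193935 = 0.00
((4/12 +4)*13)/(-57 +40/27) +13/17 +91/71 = 1866683/1809293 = 1.03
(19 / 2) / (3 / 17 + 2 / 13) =4199 / 146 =28.76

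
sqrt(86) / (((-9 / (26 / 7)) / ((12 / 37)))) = -104 *sqrt(86) / 777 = -1.24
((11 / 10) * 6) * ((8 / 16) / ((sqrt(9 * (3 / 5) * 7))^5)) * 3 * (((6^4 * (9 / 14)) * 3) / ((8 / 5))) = 825 * sqrt(105) / 4802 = 1.76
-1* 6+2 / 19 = -112 / 19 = -5.89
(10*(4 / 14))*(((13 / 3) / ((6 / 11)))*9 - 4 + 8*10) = 2950 / 7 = 421.43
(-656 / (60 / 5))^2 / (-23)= -26896 / 207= -129.93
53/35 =1.51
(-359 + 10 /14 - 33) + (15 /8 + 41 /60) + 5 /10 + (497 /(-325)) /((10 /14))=-106570547 /273000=-390.37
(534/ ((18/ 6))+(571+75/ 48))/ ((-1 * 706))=-12009/ 11296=-1.06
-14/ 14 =-1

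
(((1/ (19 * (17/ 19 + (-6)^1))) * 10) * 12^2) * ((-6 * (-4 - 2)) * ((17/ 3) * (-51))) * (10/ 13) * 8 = 950468.52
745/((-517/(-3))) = 2235/517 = 4.32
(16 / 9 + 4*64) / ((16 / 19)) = 306.11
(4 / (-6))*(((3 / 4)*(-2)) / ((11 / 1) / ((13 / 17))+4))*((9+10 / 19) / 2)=2353 / 9082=0.26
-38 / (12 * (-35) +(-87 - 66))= 38 / 573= 0.07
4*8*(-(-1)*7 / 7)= 32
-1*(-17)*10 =170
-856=-856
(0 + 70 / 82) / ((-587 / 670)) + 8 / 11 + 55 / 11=1258271 / 264737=4.75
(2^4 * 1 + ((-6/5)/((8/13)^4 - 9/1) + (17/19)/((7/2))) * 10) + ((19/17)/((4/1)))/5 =228395474631/11438534660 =19.97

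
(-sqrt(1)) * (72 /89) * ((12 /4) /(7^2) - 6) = 20952 /4361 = 4.80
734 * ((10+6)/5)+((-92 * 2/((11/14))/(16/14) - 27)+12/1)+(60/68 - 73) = 1923083/935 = 2056.77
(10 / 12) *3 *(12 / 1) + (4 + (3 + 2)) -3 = 36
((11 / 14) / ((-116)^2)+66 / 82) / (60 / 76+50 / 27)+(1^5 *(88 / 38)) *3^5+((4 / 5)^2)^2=14005127918926261 / 24855973660000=563.45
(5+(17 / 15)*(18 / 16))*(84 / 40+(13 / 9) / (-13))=44929 / 3600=12.48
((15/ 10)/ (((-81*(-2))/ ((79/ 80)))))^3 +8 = 5159780845039/ 644972544000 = 8.00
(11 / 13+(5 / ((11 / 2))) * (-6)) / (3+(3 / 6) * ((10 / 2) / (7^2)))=-64582 / 42757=-1.51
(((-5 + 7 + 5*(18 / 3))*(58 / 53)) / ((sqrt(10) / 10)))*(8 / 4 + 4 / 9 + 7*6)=742400*sqrt(10) / 477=4921.75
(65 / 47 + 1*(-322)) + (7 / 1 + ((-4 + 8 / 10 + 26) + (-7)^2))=-241.82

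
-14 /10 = -7 /5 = -1.40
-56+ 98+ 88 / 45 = 1978 / 45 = 43.96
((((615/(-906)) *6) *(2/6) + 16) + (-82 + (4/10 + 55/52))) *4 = -2587231/9815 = -263.60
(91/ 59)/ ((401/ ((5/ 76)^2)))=2275/ 136654384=0.00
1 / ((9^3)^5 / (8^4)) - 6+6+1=205891132098745 / 205891132094649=1.00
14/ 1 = 14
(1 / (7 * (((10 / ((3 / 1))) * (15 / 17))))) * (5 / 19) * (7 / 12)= 17 / 2280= 0.01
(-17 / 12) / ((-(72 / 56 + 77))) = 119 / 6576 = 0.02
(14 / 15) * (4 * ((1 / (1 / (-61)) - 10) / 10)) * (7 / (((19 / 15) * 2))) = -6958 / 95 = -73.24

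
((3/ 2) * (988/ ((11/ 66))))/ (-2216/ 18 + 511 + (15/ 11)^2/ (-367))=888450849/ 38755703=22.92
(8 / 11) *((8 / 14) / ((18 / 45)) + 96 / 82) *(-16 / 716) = -23872 / 565103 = -0.04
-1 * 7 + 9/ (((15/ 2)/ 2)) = -23/ 5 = -4.60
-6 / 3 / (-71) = 0.03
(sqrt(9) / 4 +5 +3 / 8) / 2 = 49 / 16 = 3.06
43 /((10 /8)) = 172 /5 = 34.40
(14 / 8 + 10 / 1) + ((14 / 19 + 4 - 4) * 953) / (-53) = -6039 / 4028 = -1.50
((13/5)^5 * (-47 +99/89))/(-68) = 379090153/4728125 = 80.18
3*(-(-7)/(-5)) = -21/5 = -4.20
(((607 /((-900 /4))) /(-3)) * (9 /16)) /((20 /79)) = 47953 /24000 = 2.00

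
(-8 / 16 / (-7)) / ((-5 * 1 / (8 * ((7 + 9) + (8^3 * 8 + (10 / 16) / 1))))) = -32901 / 70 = -470.01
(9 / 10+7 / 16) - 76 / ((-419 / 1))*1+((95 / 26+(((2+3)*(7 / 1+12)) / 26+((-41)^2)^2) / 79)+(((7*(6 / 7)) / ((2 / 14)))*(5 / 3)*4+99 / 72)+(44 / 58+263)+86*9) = 37093.48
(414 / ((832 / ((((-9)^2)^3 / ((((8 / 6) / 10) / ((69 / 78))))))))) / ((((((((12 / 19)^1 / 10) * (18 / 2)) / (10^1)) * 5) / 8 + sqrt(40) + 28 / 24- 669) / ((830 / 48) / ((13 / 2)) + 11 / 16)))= -11467965505874958486675 / 1303739240679546112- 2146601371209220125 * sqrt(10) / 81483702542471632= -8879.52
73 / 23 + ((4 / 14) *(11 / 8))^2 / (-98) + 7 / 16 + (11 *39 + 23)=805124547 / 1767136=455.61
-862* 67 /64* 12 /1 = -86631 /8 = -10828.88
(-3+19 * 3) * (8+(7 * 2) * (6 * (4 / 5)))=20304 / 5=4060.80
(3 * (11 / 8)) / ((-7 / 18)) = -10.61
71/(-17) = -71/17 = -4.18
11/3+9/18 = 25/6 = 4.17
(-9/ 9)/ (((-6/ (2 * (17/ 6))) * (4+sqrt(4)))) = 17/ 108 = 0.16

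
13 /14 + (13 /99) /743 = 956423 /1029798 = 0.93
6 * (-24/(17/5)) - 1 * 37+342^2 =1987039/17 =116884.65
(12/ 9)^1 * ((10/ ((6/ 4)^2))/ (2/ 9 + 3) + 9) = 1204/ 87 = 13.84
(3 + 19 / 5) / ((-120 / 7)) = -119 / 300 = -0.40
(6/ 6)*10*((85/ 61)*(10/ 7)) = 19.91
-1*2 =-2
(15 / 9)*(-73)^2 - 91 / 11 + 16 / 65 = 19033958 / 2145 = 8873.64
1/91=0.01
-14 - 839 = -853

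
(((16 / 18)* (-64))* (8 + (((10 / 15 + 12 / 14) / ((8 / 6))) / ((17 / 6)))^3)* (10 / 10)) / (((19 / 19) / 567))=-62631309312 / 240737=-260164.87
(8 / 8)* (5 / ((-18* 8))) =-5 / 144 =-0.03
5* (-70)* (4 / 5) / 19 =-280 / 19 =-14.74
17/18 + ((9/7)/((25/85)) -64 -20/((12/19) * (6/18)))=-96821/630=-153.68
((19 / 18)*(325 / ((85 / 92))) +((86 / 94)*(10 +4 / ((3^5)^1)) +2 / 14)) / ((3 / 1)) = 517292165 / 4077297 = 126.87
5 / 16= 0.31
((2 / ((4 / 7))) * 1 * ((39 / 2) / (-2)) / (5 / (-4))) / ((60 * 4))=91 / 800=0.11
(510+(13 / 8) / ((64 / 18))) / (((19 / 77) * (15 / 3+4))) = 3354043 / 14592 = 229.85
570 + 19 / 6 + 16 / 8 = 3451 / 6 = 575.17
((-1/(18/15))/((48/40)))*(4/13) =-25/117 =-0.21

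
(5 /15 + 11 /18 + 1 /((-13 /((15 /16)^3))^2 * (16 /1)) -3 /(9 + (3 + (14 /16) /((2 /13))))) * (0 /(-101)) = 0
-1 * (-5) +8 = 13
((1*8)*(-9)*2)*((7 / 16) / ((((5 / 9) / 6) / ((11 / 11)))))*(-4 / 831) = 4536 / 1385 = 3.28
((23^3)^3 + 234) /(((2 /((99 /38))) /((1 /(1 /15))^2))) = 40120675539300675 /76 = 527903625517114.14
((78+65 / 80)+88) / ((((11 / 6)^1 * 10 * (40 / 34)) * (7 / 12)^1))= 408357 / 30800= 13.26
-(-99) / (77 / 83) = 747 / 7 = 106.71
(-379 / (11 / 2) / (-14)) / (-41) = -379 / 3157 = -0.12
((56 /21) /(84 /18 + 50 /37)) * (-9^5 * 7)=-30587382 /167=-183157.98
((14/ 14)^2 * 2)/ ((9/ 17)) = 34/ 9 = 3.78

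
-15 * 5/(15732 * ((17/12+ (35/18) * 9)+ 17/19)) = -25/103891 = -0.00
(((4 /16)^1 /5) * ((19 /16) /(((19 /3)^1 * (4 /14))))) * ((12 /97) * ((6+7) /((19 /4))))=819 /73720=0.01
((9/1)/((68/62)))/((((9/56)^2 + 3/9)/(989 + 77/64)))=83842479/3706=22623.44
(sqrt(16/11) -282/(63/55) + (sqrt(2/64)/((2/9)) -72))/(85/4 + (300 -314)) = -26728/609 + 9 * sqrt(2)/116 + 16 * sqrt(11)/319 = -43.61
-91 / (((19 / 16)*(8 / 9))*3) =-546 / 19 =-28.74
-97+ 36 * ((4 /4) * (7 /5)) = -233 /5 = -46.60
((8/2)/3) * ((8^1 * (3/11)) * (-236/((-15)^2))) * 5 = -15.26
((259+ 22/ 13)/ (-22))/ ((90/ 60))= -3389/ 429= -7.90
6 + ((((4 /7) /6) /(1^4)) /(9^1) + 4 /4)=1325 /189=7.01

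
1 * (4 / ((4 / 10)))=10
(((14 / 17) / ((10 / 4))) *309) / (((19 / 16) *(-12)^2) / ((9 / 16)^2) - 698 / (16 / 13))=-622944 / 163285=-3.82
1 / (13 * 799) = 0.00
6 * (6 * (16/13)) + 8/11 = 6440/143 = 45.03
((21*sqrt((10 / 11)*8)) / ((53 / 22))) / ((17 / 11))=1848*sqrt(55) / 901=15.21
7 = 7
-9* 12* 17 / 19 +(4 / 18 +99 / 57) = -16189 / 171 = -94.67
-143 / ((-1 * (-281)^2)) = 143 / 78961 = 0.00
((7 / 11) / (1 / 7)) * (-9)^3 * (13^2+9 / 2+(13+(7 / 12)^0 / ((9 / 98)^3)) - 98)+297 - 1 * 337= -98560313 / 22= -4480014.23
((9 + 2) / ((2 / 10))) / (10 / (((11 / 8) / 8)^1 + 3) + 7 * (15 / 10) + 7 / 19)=424270 / 108159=3.92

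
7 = 7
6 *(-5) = -30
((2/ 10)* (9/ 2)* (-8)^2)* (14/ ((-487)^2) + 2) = 136613376/ 1185845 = 115.20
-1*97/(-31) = 97/31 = 3.13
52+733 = 785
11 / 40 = 0.28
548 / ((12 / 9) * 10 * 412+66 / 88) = 6576 / 65929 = 0.10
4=4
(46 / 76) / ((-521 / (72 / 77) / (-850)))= 703800 / 762223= 0.92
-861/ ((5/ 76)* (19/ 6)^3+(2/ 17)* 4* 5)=-193.83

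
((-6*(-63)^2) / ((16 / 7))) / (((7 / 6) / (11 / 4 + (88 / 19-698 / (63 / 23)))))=671759487 / 304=2209735.15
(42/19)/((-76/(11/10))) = -231/7220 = -0.03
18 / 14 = 9 / 7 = 1.29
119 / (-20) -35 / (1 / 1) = -819 / 20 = -40.95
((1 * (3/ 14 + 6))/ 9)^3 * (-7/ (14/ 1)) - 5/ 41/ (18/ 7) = -1288069/ 6075216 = -0.21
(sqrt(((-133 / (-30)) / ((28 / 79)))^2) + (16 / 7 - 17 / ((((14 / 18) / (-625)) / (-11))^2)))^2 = 60998783358242940723336121 / 34574400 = 1764275977551105463.10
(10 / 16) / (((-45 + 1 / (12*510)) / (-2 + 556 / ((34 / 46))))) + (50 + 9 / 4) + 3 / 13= 42.06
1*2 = 2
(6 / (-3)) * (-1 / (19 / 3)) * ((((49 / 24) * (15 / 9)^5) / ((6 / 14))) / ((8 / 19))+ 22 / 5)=104907421 / 2216160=47.34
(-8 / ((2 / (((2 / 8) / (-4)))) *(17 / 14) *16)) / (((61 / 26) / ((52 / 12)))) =1183 / 49776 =0.02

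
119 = 119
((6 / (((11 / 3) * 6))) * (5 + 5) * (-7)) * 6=-1260 / 11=-114.55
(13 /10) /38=13 /380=0.03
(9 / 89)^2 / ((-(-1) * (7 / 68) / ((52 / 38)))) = 143208 / 1053493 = 0.14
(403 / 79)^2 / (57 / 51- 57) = -2760953 / 5928950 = -0.47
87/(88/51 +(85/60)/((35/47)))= 621180/25903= 23.98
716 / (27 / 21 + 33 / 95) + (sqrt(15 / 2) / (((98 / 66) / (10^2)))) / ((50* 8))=33* sqrt(30) / 392 + 238070 / 543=438.90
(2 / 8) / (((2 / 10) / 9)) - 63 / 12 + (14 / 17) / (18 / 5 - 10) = 1597 / 272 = 5.87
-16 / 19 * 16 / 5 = -256 / 95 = -2.69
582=582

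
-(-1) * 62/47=62/47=1.32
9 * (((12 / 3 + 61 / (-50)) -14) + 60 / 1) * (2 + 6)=3512.16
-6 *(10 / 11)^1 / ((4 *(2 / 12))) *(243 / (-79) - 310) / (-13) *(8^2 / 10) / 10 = -7123104 / 56485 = -126.11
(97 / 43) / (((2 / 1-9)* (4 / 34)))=-1649 / 602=-2.74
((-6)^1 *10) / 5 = -12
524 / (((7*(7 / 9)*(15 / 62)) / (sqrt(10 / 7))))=97464*sqrt(70) / 1715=475.48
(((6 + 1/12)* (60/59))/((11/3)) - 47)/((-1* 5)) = 29408/3245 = 9.06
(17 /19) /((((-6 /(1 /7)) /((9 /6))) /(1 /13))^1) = -17 /6916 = -0.00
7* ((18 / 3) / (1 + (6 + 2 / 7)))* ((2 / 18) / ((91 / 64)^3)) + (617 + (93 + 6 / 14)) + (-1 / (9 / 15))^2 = 1678689556 / 2352987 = 713.43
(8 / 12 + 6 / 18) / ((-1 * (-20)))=1 / 20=0.05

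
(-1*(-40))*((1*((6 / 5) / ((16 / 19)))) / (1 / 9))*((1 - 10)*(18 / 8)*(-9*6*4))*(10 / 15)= 1495908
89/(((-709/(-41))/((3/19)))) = 10947/13471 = 0.81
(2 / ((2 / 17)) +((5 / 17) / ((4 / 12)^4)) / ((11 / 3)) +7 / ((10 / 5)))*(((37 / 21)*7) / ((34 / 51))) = 373589 / 748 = 499.45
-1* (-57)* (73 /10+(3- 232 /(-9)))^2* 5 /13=200317171 /7020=28535.21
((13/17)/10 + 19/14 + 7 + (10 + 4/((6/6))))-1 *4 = 10968/595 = 18.43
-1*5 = -5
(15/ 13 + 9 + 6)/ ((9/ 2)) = 140/ 39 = 3.59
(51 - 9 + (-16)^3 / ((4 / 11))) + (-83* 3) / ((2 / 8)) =-12218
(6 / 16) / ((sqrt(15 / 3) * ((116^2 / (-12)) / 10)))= -9 * sqrt(5) / 13456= -0.00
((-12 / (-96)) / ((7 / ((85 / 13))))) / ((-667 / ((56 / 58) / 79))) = -85 / 39730522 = -0.00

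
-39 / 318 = -13 / 106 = -0.12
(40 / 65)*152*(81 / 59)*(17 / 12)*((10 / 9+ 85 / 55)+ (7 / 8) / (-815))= 3321861846 / 6876155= 483.10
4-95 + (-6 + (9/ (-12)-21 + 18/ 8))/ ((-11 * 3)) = -1985/ 22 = -90.23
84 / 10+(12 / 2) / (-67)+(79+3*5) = 34274 / 335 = 102.31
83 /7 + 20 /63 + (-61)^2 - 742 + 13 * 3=190901 /63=3030.17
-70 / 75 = -14 / 15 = -0.93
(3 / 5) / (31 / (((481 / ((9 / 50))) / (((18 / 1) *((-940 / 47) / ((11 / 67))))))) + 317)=0.00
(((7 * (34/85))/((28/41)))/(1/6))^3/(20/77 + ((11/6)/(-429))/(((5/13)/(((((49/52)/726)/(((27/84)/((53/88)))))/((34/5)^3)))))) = 68885495259345692928/1201881334814375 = 57314.72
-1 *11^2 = -121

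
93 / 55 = 1.69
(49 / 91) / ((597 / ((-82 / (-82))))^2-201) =7 / 4630704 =0.00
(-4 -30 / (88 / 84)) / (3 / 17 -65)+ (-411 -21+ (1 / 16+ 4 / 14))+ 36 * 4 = -194925469 / 678832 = -287.15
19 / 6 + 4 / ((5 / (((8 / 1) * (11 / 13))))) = 8.58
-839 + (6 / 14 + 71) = -5373 / 7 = -767.57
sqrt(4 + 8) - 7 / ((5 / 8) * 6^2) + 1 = 31 / 45 + 2 * sqrt(3) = 4.15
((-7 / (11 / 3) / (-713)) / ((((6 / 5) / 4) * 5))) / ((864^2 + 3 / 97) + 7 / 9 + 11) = 12222 / 5111293429231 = 0.00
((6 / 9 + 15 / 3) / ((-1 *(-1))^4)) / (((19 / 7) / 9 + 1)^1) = 357 / 82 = 4.35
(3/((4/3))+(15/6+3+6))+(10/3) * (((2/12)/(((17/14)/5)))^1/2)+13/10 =49553/3060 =16.19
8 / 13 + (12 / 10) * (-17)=-1286 / 65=-19.78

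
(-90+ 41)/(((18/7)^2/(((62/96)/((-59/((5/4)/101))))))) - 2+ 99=35958026939/370697472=97.00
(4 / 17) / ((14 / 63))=18 / 17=1.06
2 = 2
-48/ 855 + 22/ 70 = 103/ 399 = 0.26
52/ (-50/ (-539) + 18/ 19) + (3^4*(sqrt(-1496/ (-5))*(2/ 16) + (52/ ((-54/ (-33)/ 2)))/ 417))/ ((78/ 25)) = 19970137/ 370157 + 135*sqrt(1870)/ 104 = 110.08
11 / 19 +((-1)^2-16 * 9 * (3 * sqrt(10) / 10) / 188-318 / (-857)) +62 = 1041298 / 16283-54 * sqrt(10) / 235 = 63.22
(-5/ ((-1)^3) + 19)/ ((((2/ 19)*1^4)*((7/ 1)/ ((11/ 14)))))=1254/ 49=25.59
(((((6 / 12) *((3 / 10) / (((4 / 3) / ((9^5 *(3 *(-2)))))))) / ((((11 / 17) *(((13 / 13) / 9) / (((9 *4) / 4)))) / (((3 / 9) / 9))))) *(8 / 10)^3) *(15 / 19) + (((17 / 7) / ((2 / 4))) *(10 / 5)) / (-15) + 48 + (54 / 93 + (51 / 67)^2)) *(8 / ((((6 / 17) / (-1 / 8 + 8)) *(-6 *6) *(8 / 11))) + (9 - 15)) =14025481793546590783 / 14658452424000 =956818.73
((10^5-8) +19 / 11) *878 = 965739418 / 11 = 87794492.55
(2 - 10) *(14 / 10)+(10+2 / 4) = -0.70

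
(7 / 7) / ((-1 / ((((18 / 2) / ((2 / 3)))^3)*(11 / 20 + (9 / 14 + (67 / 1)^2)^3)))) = -24438851305538973543 / 109760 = -222657172973204.93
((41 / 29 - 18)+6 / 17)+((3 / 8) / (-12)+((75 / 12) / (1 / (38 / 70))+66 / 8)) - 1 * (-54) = 5452949 / 110432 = 49.38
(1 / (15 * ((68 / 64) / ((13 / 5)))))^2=43264 / 1625625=0.03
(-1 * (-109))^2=11881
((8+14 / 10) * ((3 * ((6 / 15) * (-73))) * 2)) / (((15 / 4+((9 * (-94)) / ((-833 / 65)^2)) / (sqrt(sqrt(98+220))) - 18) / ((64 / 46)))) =-6731509193393500820451224569856 * 318^(3 / 4) / 36826021314919466021914425462259 - 879623577258094462879088640000 * 318^(1 / 4) / 36826021314919466021914425462259+2433350405724284750996989132800 * sqrt(318) / 36826021314919466021914425462259+148042824624621844738691121865531904 / 920650532872986650547860636556475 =148.11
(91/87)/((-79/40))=-3640/6873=-0.53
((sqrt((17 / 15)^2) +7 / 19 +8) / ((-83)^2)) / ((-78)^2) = 677 / 2986278165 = 0.00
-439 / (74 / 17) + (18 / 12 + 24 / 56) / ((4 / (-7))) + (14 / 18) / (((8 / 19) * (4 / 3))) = -365291 / 3552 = -102.84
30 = 30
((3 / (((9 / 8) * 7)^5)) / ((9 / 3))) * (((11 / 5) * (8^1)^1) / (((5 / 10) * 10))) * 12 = 11534336 / 8270304525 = 0.00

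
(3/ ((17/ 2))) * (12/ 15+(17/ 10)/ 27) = 233/ 765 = 0.30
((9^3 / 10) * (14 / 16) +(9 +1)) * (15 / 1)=1106.81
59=59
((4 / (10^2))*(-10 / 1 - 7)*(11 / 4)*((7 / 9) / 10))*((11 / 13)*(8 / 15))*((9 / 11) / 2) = -1309 / 48750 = -0.03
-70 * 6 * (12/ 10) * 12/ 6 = -1008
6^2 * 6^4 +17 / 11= 513233 / 11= 46657.55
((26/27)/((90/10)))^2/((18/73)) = 24674/531441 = 0.05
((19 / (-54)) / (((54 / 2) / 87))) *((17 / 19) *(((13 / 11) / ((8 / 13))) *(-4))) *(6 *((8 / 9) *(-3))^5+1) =-5453514235 / 866052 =-6296.98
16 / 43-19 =-801 / 43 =-18.63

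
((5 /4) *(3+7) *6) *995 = 74625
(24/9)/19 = 8/57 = 0.14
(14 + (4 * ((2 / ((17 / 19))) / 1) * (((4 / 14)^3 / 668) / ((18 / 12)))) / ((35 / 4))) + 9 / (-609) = 41468364073 / 2965150965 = 13.99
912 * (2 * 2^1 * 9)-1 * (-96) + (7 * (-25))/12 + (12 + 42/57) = 7507163/228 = 32926.15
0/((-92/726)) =0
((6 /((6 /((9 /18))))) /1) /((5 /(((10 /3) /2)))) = 1 /6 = 0.17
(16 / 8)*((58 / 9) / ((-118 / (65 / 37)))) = -3770 / 19647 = -0.19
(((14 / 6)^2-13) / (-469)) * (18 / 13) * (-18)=-2448 / 6097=-0.40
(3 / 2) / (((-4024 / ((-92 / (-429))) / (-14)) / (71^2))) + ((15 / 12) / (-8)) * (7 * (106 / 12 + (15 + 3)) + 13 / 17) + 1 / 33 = -5586843601 / 234776256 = -23.80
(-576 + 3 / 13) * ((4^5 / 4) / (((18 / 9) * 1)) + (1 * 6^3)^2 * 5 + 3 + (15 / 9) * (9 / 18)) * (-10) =17470875725 / 13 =1343913517.31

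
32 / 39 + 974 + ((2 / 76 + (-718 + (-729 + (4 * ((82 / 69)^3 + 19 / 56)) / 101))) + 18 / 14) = -27007762611812 / 57367198161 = -470.79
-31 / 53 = -0.58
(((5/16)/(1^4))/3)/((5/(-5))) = -5/48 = -0.10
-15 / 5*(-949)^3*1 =2564011047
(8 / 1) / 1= 8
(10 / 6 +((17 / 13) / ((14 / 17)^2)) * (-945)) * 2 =-1987945 / 546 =-3640.92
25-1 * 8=17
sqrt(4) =2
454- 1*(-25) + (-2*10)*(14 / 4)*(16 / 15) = 1213 / 3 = 404.33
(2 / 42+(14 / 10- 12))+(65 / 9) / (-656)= -10.56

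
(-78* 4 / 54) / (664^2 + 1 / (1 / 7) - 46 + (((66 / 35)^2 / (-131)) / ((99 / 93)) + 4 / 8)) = -16689400 / 1273438857969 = -0.00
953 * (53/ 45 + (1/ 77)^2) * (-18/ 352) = -149755373/ 2608760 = -57.40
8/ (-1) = -8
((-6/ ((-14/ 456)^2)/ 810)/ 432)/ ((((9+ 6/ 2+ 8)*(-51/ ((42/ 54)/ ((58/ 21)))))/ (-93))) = -11191/ 23959800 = -0.00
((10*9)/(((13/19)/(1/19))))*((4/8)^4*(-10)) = -4.33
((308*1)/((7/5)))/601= 220/601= 0.37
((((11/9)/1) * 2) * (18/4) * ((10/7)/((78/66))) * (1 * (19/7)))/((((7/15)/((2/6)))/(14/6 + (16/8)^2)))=2184050/13377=163.27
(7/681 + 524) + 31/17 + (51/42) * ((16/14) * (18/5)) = 1505626858/2836365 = 530.83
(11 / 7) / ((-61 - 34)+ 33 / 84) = -44 / 2649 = -0.02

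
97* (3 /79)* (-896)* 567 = -147837312 /79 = -1871358.38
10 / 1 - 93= -83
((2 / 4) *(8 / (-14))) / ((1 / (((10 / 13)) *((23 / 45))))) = -92 / 819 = -0.11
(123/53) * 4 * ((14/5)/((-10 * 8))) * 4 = -1722/1325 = -1.30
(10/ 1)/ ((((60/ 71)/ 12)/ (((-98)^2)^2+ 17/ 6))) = 39292884823/ 3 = 13097628274.33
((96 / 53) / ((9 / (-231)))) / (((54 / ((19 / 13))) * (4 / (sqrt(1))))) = -5852 / 18603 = -0.31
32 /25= 1.28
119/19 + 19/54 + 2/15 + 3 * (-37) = -534811/5130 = -104.25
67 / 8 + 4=99 / 8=12.38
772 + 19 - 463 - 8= 320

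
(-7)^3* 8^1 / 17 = -2744 / 17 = -161.41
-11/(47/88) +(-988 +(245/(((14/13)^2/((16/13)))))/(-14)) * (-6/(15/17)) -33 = 11171343/1645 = 6791.09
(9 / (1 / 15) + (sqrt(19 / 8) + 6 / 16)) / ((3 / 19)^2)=361 * sqrt(38) / 36 + 130321 / 24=5491.86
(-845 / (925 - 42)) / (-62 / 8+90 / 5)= -3380 / 36203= -0.09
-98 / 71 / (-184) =49 / 6532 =0.01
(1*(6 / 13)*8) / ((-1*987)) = -16 / 4277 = -0.00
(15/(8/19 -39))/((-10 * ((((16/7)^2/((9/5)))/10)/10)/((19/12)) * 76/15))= 628425/1501184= 0.42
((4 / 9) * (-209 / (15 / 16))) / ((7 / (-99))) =147136 / 105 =1401.30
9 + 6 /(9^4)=19685 /2187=9.00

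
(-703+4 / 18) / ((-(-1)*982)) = -6325 / 8838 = -0.72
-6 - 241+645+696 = 1094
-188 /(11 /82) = -15416 /11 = -1401.45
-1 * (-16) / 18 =8 / 9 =0.89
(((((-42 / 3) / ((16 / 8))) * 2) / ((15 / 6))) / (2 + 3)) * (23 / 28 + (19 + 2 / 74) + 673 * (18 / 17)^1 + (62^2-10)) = -80424083 / 15725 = -5114.41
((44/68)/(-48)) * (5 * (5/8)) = -275/6528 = -0.04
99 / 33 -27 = -24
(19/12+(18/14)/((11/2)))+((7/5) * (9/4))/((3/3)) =5737/1155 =4.97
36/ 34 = 18/ 17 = 1.06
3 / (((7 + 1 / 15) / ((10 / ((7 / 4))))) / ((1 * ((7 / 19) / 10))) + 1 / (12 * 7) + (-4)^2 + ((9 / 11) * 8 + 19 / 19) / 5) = 308 / 5245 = 0.06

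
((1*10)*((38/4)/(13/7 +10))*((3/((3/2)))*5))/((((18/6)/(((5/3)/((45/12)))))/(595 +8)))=1782200/249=7157.43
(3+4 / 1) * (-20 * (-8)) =1120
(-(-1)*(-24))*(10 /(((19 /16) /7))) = -26880 /19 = -1414.74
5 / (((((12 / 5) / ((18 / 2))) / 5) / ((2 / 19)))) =375 / 38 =9.87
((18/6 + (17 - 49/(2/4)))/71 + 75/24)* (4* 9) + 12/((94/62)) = 539697/6674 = 80.87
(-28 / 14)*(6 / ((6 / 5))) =-10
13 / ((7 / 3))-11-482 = -3412 / 7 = -487.43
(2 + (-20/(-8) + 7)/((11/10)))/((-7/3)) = -351/77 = -4.56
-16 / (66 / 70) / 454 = -280 / 7491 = -0.04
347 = 347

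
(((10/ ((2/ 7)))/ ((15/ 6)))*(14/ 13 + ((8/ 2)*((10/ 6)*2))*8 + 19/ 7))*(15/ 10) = 30155/ 13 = 2319.62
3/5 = 0.60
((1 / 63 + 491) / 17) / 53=30934 / 56763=0.54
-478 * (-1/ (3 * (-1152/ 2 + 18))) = -239/ 837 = -0.29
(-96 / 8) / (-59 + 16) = 12 / 43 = 0.28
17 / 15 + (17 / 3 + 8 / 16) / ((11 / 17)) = 10.66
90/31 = 2.90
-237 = -237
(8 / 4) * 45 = 90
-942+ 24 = -918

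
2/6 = 1/3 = 0.33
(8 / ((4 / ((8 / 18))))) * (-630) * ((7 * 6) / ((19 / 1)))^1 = -23520 / 19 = -1237.89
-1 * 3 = -3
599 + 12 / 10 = 3001 / 5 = 600.20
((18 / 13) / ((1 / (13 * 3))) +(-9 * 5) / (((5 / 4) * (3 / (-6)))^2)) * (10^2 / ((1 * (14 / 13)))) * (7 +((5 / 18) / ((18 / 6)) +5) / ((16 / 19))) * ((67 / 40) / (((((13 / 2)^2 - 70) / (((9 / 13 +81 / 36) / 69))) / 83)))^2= -1712742448119529 / 506129594880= -3384.00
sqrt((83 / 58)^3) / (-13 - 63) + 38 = 38 - 83* sqrt(4814) / 255664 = 37.98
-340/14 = -24.29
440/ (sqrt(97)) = 440 * sqrt(97)/ 97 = 44.68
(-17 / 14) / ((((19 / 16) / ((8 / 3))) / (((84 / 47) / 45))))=-0.11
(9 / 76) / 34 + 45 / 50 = 11673 / 12920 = 0.90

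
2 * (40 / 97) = 0.82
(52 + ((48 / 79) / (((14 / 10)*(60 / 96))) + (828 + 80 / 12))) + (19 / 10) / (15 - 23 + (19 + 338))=887.37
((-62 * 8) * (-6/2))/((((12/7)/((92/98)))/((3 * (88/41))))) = 1505856/287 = 5246.89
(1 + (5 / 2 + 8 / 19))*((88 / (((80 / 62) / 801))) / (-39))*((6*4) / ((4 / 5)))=-40698009 / 247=-164769.27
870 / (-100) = -8.70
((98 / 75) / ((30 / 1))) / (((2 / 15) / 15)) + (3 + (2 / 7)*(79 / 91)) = 51903 / 6370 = 8.15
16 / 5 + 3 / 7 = 127 / 35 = 3.63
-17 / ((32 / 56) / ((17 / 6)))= -2023 / 24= -84.29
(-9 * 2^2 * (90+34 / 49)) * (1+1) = -319968 / 49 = -6529.96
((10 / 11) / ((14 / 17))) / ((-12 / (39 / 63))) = -1105 / 19404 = -0.06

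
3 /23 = 0.13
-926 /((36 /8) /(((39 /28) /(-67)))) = 6019 /1407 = 4.28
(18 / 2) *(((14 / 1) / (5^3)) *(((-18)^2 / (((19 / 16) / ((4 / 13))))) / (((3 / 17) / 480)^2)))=773202640896 / 1235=626075012.87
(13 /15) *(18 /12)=13 /10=1.30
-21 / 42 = -0.50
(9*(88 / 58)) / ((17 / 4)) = 1584 / 493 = 3.21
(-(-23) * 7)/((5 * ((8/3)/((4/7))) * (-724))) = -69/7240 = -0.01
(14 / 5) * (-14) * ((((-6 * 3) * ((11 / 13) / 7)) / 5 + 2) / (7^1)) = -2848 / 325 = -8.76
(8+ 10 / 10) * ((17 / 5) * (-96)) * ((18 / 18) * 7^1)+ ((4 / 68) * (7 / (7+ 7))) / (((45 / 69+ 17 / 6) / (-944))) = -841052112 / 40885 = -20571.17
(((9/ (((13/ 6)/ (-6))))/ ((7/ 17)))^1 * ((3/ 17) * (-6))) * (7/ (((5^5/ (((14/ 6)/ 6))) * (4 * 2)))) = 567/ 81250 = 0.01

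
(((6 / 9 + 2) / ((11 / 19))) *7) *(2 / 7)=304 / 33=9.21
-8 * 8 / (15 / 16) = -1024 / 15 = -68.27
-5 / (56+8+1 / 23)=-115 / 1473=-0.08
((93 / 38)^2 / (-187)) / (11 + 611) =-8649 / 167957416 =-0.00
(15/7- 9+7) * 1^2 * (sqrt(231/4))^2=33/4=8.25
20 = 20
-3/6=-1/2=-0.50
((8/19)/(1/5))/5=8/19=0.42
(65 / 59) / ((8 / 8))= 65 / 59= 1.10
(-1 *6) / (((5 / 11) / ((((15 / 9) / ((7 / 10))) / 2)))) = -110 / 7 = -15.71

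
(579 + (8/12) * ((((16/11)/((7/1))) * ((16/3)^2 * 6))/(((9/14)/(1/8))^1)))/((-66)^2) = 519985/3881196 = 0.13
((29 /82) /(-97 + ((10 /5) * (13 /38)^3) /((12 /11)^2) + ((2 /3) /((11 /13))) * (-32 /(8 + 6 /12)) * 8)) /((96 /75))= -8369180325 /3654924704713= -0.00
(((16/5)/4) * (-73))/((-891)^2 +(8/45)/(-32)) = -10512/142898579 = -0.00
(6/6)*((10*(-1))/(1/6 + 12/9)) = -20/3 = -6.67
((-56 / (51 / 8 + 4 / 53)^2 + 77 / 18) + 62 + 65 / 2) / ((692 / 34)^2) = 1895641434169 / 8059523544900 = 0.24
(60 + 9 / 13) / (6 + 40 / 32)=3156 / 377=8.37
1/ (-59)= -0.02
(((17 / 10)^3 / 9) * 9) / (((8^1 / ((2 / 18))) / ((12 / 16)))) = 4913 / 96000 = 0.05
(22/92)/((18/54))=33/46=0.72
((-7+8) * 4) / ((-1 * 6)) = -2 / 3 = -0.67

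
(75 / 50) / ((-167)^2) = 3 / 55778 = 0.00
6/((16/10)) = 3.75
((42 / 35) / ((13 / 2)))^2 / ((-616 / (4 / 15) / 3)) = -72 / 1626625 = -0.00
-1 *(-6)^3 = 216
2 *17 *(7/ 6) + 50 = 269/ 3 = 89.67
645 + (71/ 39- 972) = -12682/ 39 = -325.18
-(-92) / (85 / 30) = 552 / 17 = 32.47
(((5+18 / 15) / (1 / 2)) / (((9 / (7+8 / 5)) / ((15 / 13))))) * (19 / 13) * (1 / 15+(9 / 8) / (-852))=1.31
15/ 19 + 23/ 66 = 1427/ 1254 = 1.14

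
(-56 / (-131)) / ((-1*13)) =-56 / 1703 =-0.03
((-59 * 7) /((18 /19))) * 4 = -15694 /9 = -1743.78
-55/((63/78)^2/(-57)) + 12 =708184/147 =4817.58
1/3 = 0.33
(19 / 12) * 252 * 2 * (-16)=-12768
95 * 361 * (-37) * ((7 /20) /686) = -253783 /392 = -647.41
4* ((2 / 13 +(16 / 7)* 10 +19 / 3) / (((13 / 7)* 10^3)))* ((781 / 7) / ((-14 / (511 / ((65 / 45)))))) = -1370193429 / 7689500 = -178.19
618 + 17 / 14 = 8669 / 14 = 619.21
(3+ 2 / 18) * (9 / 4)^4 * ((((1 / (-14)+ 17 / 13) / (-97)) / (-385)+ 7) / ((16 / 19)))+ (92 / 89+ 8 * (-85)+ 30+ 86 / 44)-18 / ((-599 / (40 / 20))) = 167958959585787 / 10601140566016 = 15.84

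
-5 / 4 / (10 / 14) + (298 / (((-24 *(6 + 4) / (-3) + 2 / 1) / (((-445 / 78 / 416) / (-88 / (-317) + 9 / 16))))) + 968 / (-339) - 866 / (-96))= 697581062461 / 160140719856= 4.36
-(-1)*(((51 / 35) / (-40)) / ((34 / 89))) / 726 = -89 / 677600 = -0.00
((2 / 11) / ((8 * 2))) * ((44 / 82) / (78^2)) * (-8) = -0.00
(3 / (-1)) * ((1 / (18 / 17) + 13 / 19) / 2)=-557 / 228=-2.44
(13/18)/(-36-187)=-13/4014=-0.00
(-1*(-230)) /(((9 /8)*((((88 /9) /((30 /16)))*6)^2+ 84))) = 103500 /538141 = 0.19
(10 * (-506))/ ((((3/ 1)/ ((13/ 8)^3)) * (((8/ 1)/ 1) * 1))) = -2779205/ 3072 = -904.69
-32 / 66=-0.48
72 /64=9 /8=1.12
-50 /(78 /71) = -1775 /39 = -45.51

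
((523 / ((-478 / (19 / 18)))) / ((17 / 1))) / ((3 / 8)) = -19874 / 109701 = -0.18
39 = 39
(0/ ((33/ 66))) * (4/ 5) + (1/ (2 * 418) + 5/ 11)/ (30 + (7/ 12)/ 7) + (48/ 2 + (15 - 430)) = -29499416/ 75449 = -390.98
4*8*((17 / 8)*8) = 544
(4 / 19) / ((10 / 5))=2 / 19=0.11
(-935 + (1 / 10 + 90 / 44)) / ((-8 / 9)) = 461763 / 440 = 1049.46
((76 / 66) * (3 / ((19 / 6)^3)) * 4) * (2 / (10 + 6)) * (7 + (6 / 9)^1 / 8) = 1530 / 3971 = 0.39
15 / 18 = 0.83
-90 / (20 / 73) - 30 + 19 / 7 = -4981 / 14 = -355.79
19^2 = 361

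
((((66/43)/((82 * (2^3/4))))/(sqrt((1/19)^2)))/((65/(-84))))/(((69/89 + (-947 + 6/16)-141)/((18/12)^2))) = 0.00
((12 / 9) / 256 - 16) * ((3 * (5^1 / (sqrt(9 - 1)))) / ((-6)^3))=15355 * sqrt(2) / 55296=0.39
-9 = -9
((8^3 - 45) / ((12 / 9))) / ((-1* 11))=-1401 / 44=-31.84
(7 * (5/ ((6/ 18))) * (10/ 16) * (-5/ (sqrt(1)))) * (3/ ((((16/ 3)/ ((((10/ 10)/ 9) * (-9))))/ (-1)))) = -23625/ 128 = -184.57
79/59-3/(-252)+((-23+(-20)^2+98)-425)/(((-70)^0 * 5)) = 56255/4956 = 11.35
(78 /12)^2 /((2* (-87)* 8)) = -169 /5568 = -0.03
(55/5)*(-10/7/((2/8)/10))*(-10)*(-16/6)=-352000/21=-16761.90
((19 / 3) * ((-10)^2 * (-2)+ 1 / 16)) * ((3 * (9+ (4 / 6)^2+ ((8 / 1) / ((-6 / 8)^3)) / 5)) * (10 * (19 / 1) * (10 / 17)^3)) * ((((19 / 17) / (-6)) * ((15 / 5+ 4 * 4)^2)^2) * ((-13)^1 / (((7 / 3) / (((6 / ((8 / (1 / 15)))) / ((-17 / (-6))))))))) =-101297634926685925 / 51114852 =-1981765200.59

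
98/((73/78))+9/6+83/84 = 657353/6132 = 107.20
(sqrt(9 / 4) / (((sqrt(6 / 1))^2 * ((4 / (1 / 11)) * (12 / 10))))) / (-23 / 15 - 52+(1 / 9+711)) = 0.00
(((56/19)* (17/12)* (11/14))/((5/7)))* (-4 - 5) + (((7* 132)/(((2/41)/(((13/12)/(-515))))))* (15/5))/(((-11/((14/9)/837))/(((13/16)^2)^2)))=-66547583149873/1610228367360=-41.33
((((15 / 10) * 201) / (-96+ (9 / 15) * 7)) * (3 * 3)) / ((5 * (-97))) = 201 / 3298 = 0.06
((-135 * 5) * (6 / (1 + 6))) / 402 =-1.44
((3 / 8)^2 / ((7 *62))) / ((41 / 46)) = 207 / 569408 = 0.00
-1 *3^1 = -3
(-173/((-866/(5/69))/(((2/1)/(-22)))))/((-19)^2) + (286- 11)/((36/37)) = 402392642885/1423698804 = 282.64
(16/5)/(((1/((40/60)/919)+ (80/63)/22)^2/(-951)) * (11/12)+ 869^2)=31887136512/7506722082936955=0.00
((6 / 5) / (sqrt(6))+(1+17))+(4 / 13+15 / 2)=sqrt(6) / 5+671 / 26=26.30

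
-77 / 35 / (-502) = 11 / 2510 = 0.00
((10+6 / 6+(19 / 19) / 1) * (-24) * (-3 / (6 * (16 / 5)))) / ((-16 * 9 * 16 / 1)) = -5 / 256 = -0.02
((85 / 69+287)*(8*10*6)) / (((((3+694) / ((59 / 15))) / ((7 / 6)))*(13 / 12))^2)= 5.11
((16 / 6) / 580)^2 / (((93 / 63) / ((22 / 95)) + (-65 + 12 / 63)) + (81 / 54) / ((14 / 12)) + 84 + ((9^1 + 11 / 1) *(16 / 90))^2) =5544 / 10357566775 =0.00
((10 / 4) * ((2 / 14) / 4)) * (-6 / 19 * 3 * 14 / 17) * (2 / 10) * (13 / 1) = -117 / 646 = -0.18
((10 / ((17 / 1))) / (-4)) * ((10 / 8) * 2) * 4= -1.47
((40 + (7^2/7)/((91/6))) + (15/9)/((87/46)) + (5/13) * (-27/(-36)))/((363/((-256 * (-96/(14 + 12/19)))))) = 845616128/4389759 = 192.63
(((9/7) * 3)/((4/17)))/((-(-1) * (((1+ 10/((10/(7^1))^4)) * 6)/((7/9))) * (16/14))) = 14875/27208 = 0.55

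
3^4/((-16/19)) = -1539/16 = -96.19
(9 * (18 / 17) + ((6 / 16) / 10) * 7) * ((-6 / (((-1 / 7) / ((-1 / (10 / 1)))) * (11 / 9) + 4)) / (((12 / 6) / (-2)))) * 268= 168633171 / 61540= 2740.22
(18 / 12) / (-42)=-1 / 28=-0.04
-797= -797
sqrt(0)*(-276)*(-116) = 0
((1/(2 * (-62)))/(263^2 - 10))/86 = -1/737511576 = -0.00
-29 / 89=-0.33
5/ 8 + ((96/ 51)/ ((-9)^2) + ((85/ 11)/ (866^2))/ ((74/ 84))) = 0.65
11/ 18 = 0.61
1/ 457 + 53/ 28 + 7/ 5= 210817/ 63980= 3.30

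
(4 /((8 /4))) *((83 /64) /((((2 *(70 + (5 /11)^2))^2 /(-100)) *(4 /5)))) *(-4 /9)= 6076015 /831341088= 0.01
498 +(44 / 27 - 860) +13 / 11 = -106679 / 297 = -359.19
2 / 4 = 1 / 2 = 0.50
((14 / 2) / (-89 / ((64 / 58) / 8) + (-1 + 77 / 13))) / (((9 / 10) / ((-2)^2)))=-14560 / 299673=-0.05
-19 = -19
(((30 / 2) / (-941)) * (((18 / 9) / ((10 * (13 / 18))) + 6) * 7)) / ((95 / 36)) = -308448 / 1162135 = -0.27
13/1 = 13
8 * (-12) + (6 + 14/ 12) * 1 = -533/ 6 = -88.83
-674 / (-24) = 337 / 12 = 28.08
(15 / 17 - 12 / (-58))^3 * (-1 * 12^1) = -1858249836 / 119823157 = -15.51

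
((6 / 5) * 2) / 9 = 4 / 15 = 0.27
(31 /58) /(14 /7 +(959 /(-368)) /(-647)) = 3690488 /13837379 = 0.27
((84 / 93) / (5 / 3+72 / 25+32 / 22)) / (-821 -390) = -3300 / 26552213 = -0.00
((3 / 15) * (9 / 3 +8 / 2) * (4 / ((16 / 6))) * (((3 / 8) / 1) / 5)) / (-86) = -63 / 34400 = -0.00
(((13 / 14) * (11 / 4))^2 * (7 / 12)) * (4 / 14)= 20449 / 18816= 1.09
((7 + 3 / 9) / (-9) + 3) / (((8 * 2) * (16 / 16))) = 59 / 432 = 0.14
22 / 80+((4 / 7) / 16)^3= 0.28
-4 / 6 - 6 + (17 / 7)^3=7879 / 1029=7.66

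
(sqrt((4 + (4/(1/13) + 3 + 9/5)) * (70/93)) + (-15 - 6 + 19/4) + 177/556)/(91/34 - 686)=75293/3229387 - 136 * sqrt(24738)/2160669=0.01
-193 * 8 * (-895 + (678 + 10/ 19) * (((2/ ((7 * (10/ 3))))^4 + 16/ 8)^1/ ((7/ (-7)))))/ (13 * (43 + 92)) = 33047409236696/ 16679446875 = 1981.33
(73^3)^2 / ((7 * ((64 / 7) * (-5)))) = -151334226289 / 320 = -472919457.15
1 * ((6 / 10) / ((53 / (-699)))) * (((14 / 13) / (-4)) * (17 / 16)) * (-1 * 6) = -13.58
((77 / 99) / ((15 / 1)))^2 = 49 / 18225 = 0.00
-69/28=-2.46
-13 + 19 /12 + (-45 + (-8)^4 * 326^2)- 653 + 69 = 5223670267 /12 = 435305855.58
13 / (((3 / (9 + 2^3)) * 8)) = 221 / 24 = 9.21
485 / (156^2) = 485 / 24336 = 0.02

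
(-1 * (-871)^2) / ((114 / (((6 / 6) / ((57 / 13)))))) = -9862333 / 6498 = -1517.75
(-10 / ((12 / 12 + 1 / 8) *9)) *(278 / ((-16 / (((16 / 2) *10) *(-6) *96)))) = -7116800 / 9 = -790755.56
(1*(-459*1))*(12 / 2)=-2754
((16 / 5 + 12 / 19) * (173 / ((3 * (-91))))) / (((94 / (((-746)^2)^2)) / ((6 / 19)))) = -214319360313152 / 84835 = -2526308249.11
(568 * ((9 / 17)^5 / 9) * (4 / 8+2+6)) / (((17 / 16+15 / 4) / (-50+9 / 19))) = -28054206144 / 122191223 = -229.59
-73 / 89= -0.82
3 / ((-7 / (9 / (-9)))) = 3 / 7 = 0.43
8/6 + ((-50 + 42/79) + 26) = -5246/237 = -22.14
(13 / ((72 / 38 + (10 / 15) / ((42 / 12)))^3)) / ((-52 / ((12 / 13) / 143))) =-190563597 / 1070654554112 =-0.00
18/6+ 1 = 4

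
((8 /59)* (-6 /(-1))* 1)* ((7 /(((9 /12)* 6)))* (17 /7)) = 544 /177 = 3.07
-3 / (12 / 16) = -4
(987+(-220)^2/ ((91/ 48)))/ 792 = 268113/ 8008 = 33.48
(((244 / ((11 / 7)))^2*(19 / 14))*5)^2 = 391870530318400 / 14641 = 26765284496.85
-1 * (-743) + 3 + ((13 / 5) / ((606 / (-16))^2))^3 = 72161343698318959618 / 96731023723516125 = 746.00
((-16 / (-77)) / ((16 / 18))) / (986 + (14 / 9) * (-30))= 27 / 108493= 0.00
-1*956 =-956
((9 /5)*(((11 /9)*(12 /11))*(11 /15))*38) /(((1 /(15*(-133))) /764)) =-509685792 /5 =-101937158.40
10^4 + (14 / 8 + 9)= 40043 / 4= 10010.75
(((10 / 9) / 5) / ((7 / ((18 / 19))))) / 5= 4 / 665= 0.01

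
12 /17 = 0.71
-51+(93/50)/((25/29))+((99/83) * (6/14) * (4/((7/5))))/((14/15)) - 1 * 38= -3034707857/35586250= -85.28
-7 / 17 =-0.41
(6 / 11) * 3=18 / 11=1.64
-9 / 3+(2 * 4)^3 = 509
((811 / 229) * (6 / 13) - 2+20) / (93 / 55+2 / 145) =93230940 / 8094463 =11.52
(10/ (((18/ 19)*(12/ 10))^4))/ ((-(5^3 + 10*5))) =-0.03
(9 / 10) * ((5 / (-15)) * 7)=-21 / 10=-2.10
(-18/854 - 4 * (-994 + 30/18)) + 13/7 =726724/183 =3971.17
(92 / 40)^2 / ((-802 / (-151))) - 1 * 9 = -641921 / 80200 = -8.00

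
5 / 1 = 5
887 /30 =29.57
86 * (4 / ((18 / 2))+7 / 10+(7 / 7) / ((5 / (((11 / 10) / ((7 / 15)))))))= 43774 / 315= 138.97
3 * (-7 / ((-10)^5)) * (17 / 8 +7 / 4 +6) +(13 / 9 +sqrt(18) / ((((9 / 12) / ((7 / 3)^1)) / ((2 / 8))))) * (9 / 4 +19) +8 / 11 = 2488764241 / 79200000 +595 * sqrt(2) / 12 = 101.55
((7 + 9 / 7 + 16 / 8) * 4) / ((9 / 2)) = 64 / 7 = 9.14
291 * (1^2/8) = 291/8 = 36.38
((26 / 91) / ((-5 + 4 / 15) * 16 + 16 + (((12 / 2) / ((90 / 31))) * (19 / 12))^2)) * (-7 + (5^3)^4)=-15820312046400 / 11119073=-1422808.54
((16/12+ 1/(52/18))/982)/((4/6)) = 0.00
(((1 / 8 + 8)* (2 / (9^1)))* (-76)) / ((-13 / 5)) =475 / 9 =52.78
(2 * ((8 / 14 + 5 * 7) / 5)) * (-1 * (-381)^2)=-72290178 / 35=-2065433.66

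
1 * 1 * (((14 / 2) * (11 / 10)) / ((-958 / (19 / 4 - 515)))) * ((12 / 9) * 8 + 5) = 7386379 / 114960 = 64.25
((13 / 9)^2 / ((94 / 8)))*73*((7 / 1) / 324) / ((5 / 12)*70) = 0.01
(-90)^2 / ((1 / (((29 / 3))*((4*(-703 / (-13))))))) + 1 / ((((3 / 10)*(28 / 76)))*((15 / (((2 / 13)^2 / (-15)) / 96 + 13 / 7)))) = 227212151451347 / 13415220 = 16936893.43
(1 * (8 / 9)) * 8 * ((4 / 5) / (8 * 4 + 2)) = 128 / 765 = 0.17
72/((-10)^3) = -0.07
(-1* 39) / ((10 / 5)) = -39 / 2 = -19.50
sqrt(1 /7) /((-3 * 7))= -sqrt(7) /147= -0.02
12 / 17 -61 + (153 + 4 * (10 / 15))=4864 / 51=95.37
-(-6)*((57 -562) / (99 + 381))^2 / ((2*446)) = 10201 / 1370112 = 0.01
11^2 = 121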